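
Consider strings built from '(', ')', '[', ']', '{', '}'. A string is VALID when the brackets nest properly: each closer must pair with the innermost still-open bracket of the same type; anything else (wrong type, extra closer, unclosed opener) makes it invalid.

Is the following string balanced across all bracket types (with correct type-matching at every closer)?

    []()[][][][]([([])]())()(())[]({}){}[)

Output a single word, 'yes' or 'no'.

pos 0: push '['; stack = [
pos 1: ']' matches '['; pop; stack = (empty)
pos 2: push '('; stack = (
pos 3: ')' matches '('; pop; stack = (empty)
pos 4: push '['; stack = [
pos 5: ']' matches '['; pop; stack = (empty)
pos 6: push '['; stack = [
pos 7: ']' matches '['; pop; stack = (empty)
pos 8: push '['; stack = [
pos 9: ']' matches '['; pop; stack = (empty)
pos 10: push '['; stack = [
pos 11: ']' matches '['; pop; stack = (empty)
pos 12: push '('; stack = (
pos 13: push '['; stack = ([
pos 14: push '('; stack = ([(
pos 15: push '['; stack = ([([
pos 16: ']' matches '['; pop; stack = ([(
pos 17: ')' matches '('; pop; stack = ([
pos 18: ']' matches '['; pop; stack = (
pos 19: push '('; stack = ((
pos 20: ')' matches '('; pop; stack = (
pos 21: ')' matches '('; pop; stack = (empty)
pos 22: push '('; stack = (
pos 23: ')' matches '('; pop; stack = (empty)
pos 24: push '('; stack = (
pos 25: push '('; stack = ((
pos 26: ')' matches '('; pop; stack = (
pos 27: ')' matches '('; pop; stack = (empty)
pos 28: push '['; stack = [
pos 29: ']' matches '['; pop; stack = (empty)
pos 30: push '('; stack = (
pos 31: push '{'; stack = ({
pos 32: '}' matches '{'; pop; stack = (
pos 33: ')' matches '('; pop; stack = (empty)
pos 34: push '{'; stack = {
pos 35: '}' matches '{'; pop; stack = (empty)
pos 36: push '['; stack = [
pos 37: saw closer ')' but top of stack is '[' (expected ']') → INVALID
Verdict: type mismatch at position 37: ')' closes '[' → no

Answer: no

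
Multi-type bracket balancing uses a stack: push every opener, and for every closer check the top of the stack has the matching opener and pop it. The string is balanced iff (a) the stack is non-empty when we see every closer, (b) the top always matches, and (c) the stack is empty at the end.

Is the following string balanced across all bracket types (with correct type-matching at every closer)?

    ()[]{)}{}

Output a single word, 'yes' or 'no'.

pos 0: push '('; stack = (
pos 1: ')' matches '('; pop; stack = (empty)
pos 2: push '['; stack = [
pos 3: ']' matches '['; pop; stack = (empty)
pos 4: push '{'; stack = {
pos 5: saw closer ')' but top of stack is '{' (expected '}') → INVALID
Verdict: type mismatch at position 5: ')' closes '{' → no

Answer: no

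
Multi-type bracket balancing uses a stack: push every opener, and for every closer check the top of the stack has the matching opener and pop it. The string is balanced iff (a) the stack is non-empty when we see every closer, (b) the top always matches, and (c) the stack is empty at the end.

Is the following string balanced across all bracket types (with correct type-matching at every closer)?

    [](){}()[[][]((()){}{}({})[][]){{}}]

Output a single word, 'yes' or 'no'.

pos 0: push '['; stack = [
pos 1: ']' matches '['; pop; stack = (empty)
pos 2: push '('; stack = (
pos 3: ')' matches '('; pop; stack = (empty)
pos 4: push '{'; stack = {
pos 5: '}' matches '{'; pop; stack = (empty)
pos 6: push '('; stack = (
pos 7: ')' matches '('; pop; stack = (empty)
pos 8: push '['; stack = [
pos 9: push '['; stack = [[
pos 10: ']' matches '['; pop; stack = [
pos 11: push '['; stack = [[
pos 12: ']' matches '['; pop; stack = [
pos 13: push '('; stack = [(
pos 14: push '('; stack = [((
pos 15: push '('; stack = [(((
pos 16: ')' matches '('; pop; stack = [((
pos 17: ')' matches '('; pop; stack = [(
pos 18: push '{'; stack = [({
pos 19: '}' matches '{'; pop; stack = [(
pos 20: push '{'; stack = [({
pos 21: '}' matches '{'; pop; stack = [(
pos 22: push '('; stack = [((
pos 23: push '{'; stack = [(({
pos 24: '}' matches '{'; pop; stack = [((
pos 25: ')' matches '('; pop; stack = [(
pos 26: push '['; stack = [([
pos 27: ']' matches '['; pop; stack = [(
pos 28: push '['; stack = [([
pos 29: ']' matches '['; pop; stack = [(
pos 30: ')' matches '('; pop; stack = [
pos 31: push '{'; stack = [{
pos 32: push '{'; stack = [{{
pos 33: '}' matches '{'; pop; stack = [{
pos 34: '}' matches '{'; pop; stack = [
pos 35: ']' matches '['; pop; stack = (empty)
end: stack empty → VALID
Verdict: properly nested → yes

Answer: yes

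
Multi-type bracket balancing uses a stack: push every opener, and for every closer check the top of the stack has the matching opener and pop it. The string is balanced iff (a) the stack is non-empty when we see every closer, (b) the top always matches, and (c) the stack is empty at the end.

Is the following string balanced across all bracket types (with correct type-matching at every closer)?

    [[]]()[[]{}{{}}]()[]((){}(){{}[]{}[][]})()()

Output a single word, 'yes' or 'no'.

Answer: yes

Derivation:
pos 0: push '['; stack = [
pos 1: push '['; stack = [[
pos 2: ']' matches '['; pop; stack = [
pos 3: ']' matches '['; pop; stack = (empty)
pos 4: push '('; stack = (
pos 5: ')' matches '('; pop; stack = (empty)
pos 6: push '['; stack = [
pos 7: push '['; stack = [[
pos 8: ']' matches '['; pop; stack = [
pos 9: push '{'; stack = [{
pos 10: '}' matches '{'; pop; stack = [
pos 11: push '{'; stack = [{
pos 12: push '{'; stack = [{{
pos 13: '}' matches '{'; pop; stack = [{
pos 14: '}' matches '{'; pop; stack = [
pos 15: ']' matches '['; pop; stack = (empty)
pos 16: push '('; stack = (
pos 17: ')' matches '('; pop; stack = (empty)
pos 18: push '['; stack = [
pos 19: ']' matches '['; pop; stack = (empty)
pos 20: push '('; stack = (
pos 21: push '('; stack = ((
pos 22: ')' matches '('; pop; stack = (
pos 23: push '{'; stack = ({
pos 24: '}' matches '{'; pop; stack = (
pos 25: push '('; stack = ((
pos 26: ')' matches '('; pop; stack = (
pos 27: push '{'; stack = ({
pos 28: push '{'; stack = ({{
pos 29: '}' matches '{'; pop; stack = ({
pos 30: push '['; stack = ({[
pos 31: ']' matches '['; pop; stack = ({
pos 32: push '{'; stack = ({{
pos 33: '}' matches '{'; pop; stack = ({
pos 34: push '['; stack = ({[
pos 35: ']' matches '['; pop; stack = ({
pos 36: push '['; stack = ({[
pos 37: ']' matches '['; pop; stack = ({
pos 38: '}' matches '{'; pop; stack = (
pos 39: ')' matches '('; pop; stack = (empty)
pos 40: push '('; stack = (
pos 41: ')' matches '('; pop; stack = (empty)
pos 42: push '('; stack = (
pos 43: ')' matches '('; pop; stack = (empty)
end: stack empty → VALID
Verdict: properly nested → yes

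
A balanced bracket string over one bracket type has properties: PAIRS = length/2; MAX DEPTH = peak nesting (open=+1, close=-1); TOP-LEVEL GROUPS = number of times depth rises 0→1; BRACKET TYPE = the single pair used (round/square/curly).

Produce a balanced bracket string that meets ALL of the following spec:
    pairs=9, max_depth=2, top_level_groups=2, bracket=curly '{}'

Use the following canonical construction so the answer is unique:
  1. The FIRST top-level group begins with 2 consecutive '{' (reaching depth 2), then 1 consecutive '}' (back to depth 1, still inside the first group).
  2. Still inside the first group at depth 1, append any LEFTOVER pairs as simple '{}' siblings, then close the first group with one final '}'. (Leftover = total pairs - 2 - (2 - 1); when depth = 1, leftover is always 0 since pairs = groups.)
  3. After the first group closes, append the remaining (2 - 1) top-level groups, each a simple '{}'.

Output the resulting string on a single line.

Spec: pairs=9 depth=2 groups=2
Leftover pairs = 9 - 2 - (2-1) = 6
First group: deep chain of depth 2 + 6 sibling pairs
Remaining 1 groups: simple '{}' each

Answer: {{}{}{}{}{}{}{}}{}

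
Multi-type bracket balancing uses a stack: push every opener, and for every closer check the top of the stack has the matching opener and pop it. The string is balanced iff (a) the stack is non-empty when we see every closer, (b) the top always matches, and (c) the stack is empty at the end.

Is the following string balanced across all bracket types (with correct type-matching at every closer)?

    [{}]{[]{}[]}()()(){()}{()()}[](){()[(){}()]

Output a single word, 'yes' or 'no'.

Answer: no

Derivation:
pos 0: push '['; stack = [
pos 1: push '{'; stack = [{
pos 2: '}' matches '{'; pop; stack = [
pos 3: ']' matches '['; pop; stack = (empty)
pos 4: push '{'; stack = {
pos 5: push '['; stack = {[
pos 6: ']' matches '['; pop; stack = {
pos 7: push '{'; stack = {{
pos 8: '}' matches '{'; pop; stack = {
pos 9: push '['; stack = {[
pos 10: ']' matches '['; pop; stack = {
pos 11: '}' matches '{'; pop; stack = (empty)
pos 12: push '('; stack = (
pos 13: ')' matches '('; pop; stack = (empty)
pos 14: push '('; stack = (
pos 15: ')' matches '('; pop; stack = (empty)
pos 16: push '('; stack = (
pos 17: ')' matches '('; pop; stack = (empty)
pos 18: push '{'; stack = {
pos 19: push '('; stack = {(
pos 20: ')' matches '('; pop; stack = {
pos 21: '}' matches '{'; pop; stack = (empty)
pos 22: push '{'; stack = {
pos 23: push '('; stack = {(
pos 24: ')' matches '('; pop; stack = {
pos 25: push '('; stack = {(
pos 26: ')' matches '('; pop; stack = {
pos 27: '}' matches '{'; pop; stack = (empty)
pos 28: push '['; stack = [
pos 29: ']' matches '['; pop; stack = (empty)
pos 30: push '('; stack = (
pos 31: ')' matches '('; pop; stack = (empty)
pos 32: push '{'; stack = {
pos 33: push '('; stack = {(
pos 34: ')' matches '('; pop; stack = {
pos 35: push '['; stack = {[
pos 36: push '('; stack = {[(
pos 37: ')' matches '('; pop; stack = {[
pos 38: push '{'; stack = {[{
pos 39: '}' matches '{'; pop; stack = {[
pos 40: push '('; stack = {[(
pos 41: ')' matches '('; pop; stack = {[
pos 42: ']' matches '['; pop; stack = {
end: stack still non-empty ({) → INVALID
Verdict: unclosed openers at end: { → no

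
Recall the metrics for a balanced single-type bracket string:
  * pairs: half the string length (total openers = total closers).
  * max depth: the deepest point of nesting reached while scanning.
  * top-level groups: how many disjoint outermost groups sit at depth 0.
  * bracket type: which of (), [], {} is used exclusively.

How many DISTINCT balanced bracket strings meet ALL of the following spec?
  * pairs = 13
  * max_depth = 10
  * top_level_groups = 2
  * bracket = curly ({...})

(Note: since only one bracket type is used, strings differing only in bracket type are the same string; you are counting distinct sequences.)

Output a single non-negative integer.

Answer: 374

Derivation:
Spec: pairs=13 depth=10 groups=2
Count(depth <= 10) = 207970
Count(depth <= 9) = 207596
Count(depth == 10) = 207970 - 207596 = 374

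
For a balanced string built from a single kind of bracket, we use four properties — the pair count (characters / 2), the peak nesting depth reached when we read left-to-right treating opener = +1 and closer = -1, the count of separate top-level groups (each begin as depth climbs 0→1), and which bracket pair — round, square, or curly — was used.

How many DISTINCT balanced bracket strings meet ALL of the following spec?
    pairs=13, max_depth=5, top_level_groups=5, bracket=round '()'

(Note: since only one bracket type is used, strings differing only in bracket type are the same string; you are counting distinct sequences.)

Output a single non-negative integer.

Spec: pairs=13 depth=5 groups=5
Count(depth <= 5) = 44550
Count(depth <= 4) = 34685
Count(depth == 5) = 44550 - 34685 = 9865

Answer: 9865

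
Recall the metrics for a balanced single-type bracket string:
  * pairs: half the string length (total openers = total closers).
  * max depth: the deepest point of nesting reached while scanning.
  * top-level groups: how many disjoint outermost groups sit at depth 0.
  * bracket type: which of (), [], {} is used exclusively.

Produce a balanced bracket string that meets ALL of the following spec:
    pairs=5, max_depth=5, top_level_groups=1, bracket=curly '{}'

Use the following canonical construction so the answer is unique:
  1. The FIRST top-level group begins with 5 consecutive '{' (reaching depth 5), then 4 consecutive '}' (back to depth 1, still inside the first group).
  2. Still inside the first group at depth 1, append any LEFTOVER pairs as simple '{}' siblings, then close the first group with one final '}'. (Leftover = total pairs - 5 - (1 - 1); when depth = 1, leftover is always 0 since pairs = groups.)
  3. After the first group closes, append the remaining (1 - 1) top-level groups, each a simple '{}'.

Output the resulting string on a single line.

Spec: pairs=5 depth=5 groups=1
Leftover pairs = 5 - 5 - (1-1) = 0
First group: deep chain of depth 5 + 0 sibling pairs
Remaining 0 groups: simple '{}' each

Answer: {{{{{}}}}}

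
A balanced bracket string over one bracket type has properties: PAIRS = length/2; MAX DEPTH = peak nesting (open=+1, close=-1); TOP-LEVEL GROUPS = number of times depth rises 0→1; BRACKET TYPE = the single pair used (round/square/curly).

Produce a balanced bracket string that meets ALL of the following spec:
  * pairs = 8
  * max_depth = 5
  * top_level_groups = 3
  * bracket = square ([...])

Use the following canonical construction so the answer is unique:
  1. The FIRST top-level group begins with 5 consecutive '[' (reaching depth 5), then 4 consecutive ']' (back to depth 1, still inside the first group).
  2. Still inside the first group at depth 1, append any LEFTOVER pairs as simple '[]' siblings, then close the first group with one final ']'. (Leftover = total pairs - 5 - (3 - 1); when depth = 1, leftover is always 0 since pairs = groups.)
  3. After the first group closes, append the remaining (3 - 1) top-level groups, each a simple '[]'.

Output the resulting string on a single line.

Spec: pairs=8 depth=5 groups=3
Leftover pairs = 8 - 5 - (3-1) = 1
First group: deep chain of depth 5 + 1 sibling pairs
Remaining 2 groups: simple '[]' each

Answer: [[[[[]]]][]][][]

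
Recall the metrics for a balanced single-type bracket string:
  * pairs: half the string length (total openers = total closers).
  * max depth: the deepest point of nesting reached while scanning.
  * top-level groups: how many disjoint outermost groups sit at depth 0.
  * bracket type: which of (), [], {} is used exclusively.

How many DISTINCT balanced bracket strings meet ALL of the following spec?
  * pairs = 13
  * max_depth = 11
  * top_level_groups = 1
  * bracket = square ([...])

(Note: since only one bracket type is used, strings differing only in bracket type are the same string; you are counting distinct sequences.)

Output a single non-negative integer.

Answer: 207

Derivation:
Spec: pairs=13 depth=11 groups=1
Count(depth <= 11) = 207990
Count(depth <= 10) = 207783
Count(depth == 11) = 207990 - 207783 = 207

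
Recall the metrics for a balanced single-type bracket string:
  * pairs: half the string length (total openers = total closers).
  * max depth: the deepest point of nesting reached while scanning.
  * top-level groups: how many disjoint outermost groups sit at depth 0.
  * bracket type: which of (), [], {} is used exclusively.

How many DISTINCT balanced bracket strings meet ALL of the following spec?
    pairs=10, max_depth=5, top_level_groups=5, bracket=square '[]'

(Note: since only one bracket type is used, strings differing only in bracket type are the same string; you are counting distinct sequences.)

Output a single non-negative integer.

Answer: 55

Derivation:
Spec: pairs=10 depth=5 groups=5
Count(depth <= 5) = 996
Count(depth <= 4) = 941
Count(depth == 5) = 996 - 941 = 55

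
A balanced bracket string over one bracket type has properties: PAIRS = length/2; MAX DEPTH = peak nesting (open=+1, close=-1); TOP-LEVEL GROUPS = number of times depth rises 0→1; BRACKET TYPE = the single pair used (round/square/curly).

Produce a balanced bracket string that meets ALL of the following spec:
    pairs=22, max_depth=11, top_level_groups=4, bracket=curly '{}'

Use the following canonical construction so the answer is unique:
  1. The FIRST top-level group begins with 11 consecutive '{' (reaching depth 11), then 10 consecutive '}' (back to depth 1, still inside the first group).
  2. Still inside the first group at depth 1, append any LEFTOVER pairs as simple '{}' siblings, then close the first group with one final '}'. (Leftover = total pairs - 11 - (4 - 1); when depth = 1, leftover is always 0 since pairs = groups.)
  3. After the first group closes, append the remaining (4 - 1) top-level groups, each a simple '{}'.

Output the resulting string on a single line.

Answer: {{{{{{{{{{{}}}}}}}}}}{}{}{}{}{}{}{}{}}{}{}{}

Derivation:
Spec: pairs=22 depth=11 groups=4
Leftover pairs = 22 - 11 - (4-1) = 8
First group: deep chain of depth 11 + 8 sibling pairs
Remaining 3 groups: simple '{}' each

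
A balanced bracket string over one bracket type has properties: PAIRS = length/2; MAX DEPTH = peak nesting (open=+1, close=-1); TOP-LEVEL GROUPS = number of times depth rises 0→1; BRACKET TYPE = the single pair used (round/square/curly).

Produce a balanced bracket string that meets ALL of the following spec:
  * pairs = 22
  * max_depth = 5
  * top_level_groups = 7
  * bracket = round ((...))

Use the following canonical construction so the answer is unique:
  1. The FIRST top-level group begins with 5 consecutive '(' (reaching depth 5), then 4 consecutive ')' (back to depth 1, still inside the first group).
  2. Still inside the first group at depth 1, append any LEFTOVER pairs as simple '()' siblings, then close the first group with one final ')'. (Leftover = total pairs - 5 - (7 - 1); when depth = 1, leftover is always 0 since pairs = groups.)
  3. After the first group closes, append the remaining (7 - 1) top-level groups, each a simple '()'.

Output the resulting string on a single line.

Spec: pairs=22 depth=5 groups=7
Leftover pairs = 22 - 5 - (7-1) = 11
First group: deep chain of depth 5 + 11 sibling pairs
Remaining 6 groups: simple '()' each

Answer: ((((())))()()()()()()()()()()())()()()()()()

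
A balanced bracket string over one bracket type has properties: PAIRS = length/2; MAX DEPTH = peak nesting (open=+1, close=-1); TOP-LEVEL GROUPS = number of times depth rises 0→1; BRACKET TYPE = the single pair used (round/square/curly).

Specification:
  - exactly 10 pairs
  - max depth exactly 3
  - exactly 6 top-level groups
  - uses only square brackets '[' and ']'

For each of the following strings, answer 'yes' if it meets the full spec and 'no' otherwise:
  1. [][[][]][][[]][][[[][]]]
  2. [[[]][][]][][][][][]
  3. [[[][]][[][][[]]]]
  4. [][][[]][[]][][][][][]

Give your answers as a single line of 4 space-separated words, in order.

String 1 '[][[][]][][[]][][[[][]]]': depth seq [1 0 1 2 1 2 1 0 1 0 1 2 1 0 1 0 1 2 3 2 3 2 1 0]
  -> pairs=12 depth=3 groups=6 -> no
String 2 '[[[]][][]][][][][][]': depth seq [1 2 3 2 1 2 1 2 1 0 1 0 1 0 1 0 1 0 1 0]
  -> pairs=10 depth=3 groups=6 -> yes
String 3 '[[[][]][[][][[]]]]': depth seq [1 2 3 2 3 2 1 2 3 2 3 2 3 4 3 2 1 0]
  -> pairs=9 depth=4 groups=1 -> no
String 4 '[][][[]][[]][][][][][]': depth seq [1 0 1 0 1 2 1 0 1 2 1 0 1 0 1 0 1 0 1 0 1 0]
  -> pairs=11 depth=2 groups=9 -> no

Answer: no yes no no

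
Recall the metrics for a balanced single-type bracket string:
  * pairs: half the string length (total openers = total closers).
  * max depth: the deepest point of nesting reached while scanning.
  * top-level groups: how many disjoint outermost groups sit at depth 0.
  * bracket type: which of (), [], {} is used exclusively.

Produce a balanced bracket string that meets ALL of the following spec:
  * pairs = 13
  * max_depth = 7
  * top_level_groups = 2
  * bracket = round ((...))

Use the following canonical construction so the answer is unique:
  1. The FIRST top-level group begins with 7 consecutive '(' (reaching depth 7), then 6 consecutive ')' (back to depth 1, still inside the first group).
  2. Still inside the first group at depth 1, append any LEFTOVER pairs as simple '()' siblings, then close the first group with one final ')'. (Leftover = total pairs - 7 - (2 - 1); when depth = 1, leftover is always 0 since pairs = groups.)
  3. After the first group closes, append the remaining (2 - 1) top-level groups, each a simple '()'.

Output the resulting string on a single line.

Answer: ((((((())))))()()()()())()

Derivation:
Spec: pairs=13 depth=7 groups=2
Leftover pairs = 13 - 7 - (2-1) = 5
First group: deep chain of depth 7 + 5 sibling pairs
Remaining 1 groups: simple '()' each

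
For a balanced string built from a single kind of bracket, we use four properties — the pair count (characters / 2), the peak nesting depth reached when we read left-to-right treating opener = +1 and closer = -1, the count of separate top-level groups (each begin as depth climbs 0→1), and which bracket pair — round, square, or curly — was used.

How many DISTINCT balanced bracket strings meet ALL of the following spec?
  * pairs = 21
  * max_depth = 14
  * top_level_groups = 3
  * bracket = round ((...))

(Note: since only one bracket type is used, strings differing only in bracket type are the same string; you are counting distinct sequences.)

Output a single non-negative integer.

Spec: pairs=21 depth=14 groups=3
Count(depth <= 14) = 4796684292
Count(depth <= 13) = 4795768986
Count(depth == 14) = 4796684292 - 4795768986 = 915306

Answer: 915306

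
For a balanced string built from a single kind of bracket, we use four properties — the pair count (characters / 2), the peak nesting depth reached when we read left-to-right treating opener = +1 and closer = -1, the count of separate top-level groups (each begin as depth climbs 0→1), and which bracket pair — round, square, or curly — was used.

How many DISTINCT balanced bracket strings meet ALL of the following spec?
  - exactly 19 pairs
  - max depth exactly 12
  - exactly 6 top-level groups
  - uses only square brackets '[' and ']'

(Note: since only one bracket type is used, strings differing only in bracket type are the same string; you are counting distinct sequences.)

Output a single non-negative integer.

Spec: pairs=19 depth=12 groups=6
Count(depth <= 12) = 65132376
Count(depth <= 11) = 65130126
Count(depth == 12) = 65132376 - 65130126 = 2250

Answer: 2250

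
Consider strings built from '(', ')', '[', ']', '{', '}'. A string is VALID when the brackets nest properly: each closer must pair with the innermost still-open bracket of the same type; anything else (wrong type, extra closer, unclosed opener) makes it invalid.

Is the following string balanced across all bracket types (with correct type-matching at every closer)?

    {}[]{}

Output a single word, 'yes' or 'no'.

pos 0: push '{'; stack = {
pos 1: '}' matches '{'; pop; stack = (empty)
pos 2: push '['; stack = [
pos 3: ']' matches '['; pop; stack = (empty)
pos 4: push '{'; stack = {
pos 5: '}' matches '{'; pop; stack = (empty)
end: stack empty → VALID
Verdict: properly nested → yes

Answer: yes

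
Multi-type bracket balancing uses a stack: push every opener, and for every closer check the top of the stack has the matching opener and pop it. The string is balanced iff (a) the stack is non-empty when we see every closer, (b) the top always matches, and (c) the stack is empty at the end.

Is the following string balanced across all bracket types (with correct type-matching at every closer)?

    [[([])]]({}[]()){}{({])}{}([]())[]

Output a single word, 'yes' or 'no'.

pos 0: push '['; stack = [
pos 1: push '['; stack = [[
pos 2: push '('; stack = [[(
pos 3: push '['; stack = [[([
pos 4: ']' matches '['; pop; stack = [[(
pos 5: ')' matches '('; pop; stack = [[
pos 6: ']' matches '['; pop; stack = [
pos 7: ']' matches '['; pop; stack = (empty)
pos 8: push '('; stack = (
pos 9: push '{'; stack = ({
pos 10: '}' matches '{'; pop; stack = (
pos 11: push '['; stack = ([
pos 12: ']' matches '['; pop; stack = (
pos 13: push '('; stack = ((
pos 14: ')' matches '('; pop; stack = (
pos 15: ')' matches '('; pop; stack = (empty)
pos 16: push '{'; stack = {
pos 17: '}' matches '{'; pop; stack = (empty)
pos 18: push '{'; stack = {
pos 19: push '('; stack = {(
pos 20: push '{'; stack = {({
pos 21: saw closer ']' but top of stack is '{' (expected '}') → INVALID
Verdict: type mismatch at position 21: ']' closes '{' → no

Answer: no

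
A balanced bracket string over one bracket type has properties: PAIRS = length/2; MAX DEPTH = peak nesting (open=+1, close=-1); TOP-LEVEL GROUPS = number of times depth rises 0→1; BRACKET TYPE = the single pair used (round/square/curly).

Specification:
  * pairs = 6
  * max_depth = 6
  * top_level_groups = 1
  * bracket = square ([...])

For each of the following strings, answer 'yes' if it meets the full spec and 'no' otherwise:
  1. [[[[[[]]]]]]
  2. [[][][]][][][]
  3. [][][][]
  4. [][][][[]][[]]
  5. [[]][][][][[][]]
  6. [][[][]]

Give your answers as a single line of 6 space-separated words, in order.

String 1 '[[[[[[]]]]]]': depth seq [1 2 3 4 5 6 5 4 3 2 1 0]
  -> pairs=6 depth=6 groups=1 -> yes
String 2 '[[][][]][][][]': depth seq [1 2 1 2 1 2 1 0 1 0 1 0 1 0]
  -> pairs=7 depth=2 groups=4 -> no
String 3 '[][][][]': depth seq [1 0 1 0 1 0 1 0]
  -> pairs=4 depth=1 groups=4 -> no
String 4 '[][][][[]][[]]': depth seq [1 0 1 0 1 0 1 2 1 0 1 2 1 0]
  -> pairs=7 depth=2 groups=5 -> no
String 5 '[[]][][][][[][]]': depth seq [1 2 1 0 1 0 1 0 1 0 1 2 1 2 1 0]
  -> pairs=8 depth=2 groups=5 -> no
String 6 '[][[][]]': depth seq [1 0 1 2 1 2 1 0]
  -> pairs=4 depth=2 groups=2 -> no

Answer: yes no no no no no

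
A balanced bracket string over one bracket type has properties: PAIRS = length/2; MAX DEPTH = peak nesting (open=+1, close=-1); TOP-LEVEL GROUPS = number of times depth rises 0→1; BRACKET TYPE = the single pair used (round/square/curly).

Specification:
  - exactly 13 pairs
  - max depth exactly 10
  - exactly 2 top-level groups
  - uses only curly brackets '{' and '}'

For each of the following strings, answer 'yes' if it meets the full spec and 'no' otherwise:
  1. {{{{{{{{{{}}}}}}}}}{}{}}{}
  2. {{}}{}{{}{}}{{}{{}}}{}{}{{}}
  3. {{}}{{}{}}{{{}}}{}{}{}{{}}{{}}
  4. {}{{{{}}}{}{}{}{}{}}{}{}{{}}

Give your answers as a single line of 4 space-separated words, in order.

String 1 '{{{{{{{{{{}}}}}}}}}{}{}}{}': depth seq [1 2 3 4 5 6 7 8 9 10 9 8 7 6 5 4 3 2 1 2 1 2 1 0 1 0]
  -> pairs=13 depth=10 groups=2 -> yes
String 2 '{{}}{}{{}{}}{{}{{}}}{}{}{{}}': depth seq [1 2 1 0 1 0 1 2 1 2 1 0 1 2 1 2 3 2 1 0 1 0 1 0 1 2 1 0]
  -> pairs=14 depth=3 groups=7 -> no
String 3 '{{}}{{}{}}{{{}}}{}{}{}{{}}{{}}': depth seq [1 2 1 0 1 2 1 2 1 0 1 2 3 2 1 0 1 0 1 0 1 0 1 2 1 0 1 2 1 0]
  -> pairs=15 depth=3 groups=8 -> no
String 4 '{}{{{{}}}{}{}{}{}{}}{}{}{{}}': depth seq [1 0 1 2 3 4 3 2 1 2 1 2 1 2 1 2 1 2 1 0 1 0 1 0 1 2 1 0]
  -> pairs=14 depth=4 groups=5 -> no

Answer: yes no no no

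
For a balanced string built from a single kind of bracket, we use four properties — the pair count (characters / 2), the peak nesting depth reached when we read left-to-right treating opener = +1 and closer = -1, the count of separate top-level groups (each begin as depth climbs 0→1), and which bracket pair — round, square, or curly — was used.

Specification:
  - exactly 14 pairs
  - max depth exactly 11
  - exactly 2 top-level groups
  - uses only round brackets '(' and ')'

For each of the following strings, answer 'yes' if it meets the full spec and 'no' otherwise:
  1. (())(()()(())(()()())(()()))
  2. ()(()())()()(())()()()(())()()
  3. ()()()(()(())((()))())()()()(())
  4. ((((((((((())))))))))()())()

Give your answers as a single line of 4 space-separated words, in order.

Answer: no no no yes

Derivation:
String 1 '(())(()()(())(()()())(()()))': depth seq [1 2 1 0 1 2 1 2 1 2 3 2 1 2 3 2 3 2 3 2 1 2 3 2 3 2 1 0]
  -> pairs=14 depth=3 groups=2 -> no
String 2 '()(()())()()(())()()()(())()()': depth seq [1 0 1 2 1 2 1 0 1 0 1 0 1 2 1 0 1 0 1 0 1 0 1 2 1 0 1 0 1 0]
  -> pairs=15 depth=2 groups=11 -> no
String 3 '()()()(()(())((()))())()()()(())': depth seq [1 0 1 0 1 0 1 2 1 2 3 2 1 2 3 4 3 2 1 2 1 0 1 0 1 0 1 0 1 2 1 0]
  -> pairs=16 depth=4 groups=8 -> no
String 4 '((((((((((())))))))))()())()': depth seq [1 2 3 4 5 6 7 8 9 10 11 10 9 8 7 6 5 4 3 2 1 2 1 2 1 0 1 0]
  -> pairs=14 depth=11 groups=2 -> yes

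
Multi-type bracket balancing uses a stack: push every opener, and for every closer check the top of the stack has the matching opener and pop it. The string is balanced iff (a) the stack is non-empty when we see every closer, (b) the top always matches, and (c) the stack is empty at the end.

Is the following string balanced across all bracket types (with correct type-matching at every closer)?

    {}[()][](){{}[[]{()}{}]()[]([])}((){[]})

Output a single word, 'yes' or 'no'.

Answer: yes

Derivation:
pos 0: push '{'; stack = {
pos 1: '}' matches '{'; pop; stack = (empty)
pos 2: push '['; stack = [
pos 3: push '('; stack = [(
pos 4: ')' matches '('; pop; stack = [
pos 5: ']' matches '['; pop; stack = (empty)
pos 6: push '['; stack = [
pos 7: ']' matches '['; pop; stack = (empty)
pos 8: push '('; stack = (
pos 9: ')' matches '('; pop; stack = (empty)
pos 10: push '{'; stack = {
pos 11: push '{'; stack = {{
pos 12: '}' matches '{'; pop; stack = {
pos 13: push '['; stack = {[
pos 14: push '['; stack = {[[
pos 15: ']' matches '['; pop; stack = {[
pos 16: push '{'; stack = {[{
pos 17: push '('; stack = {[{(
pos 18: ')' matches '('; pop; stack = {[{
pos 19: '}' matches '{'; pop; stack = {[
pos 20: push '{'; stack = {[{
pos 21: '}' matches '{'; pop; stack = {[
pos 22: ']' matches '['; pop; stack = {
pos 23: push '('; stack = {(
pos 24: ')' matches '('; pop; stack = {
pos 25: push '['; stack = {[
pos 26: ']' matches '['; pop; stack = {
pos 27: push '('; stack = {(
pos 28: push '['; stack = {([
pos 29: ']' matches '['; pop; stack = {(
pos 30: ')' matches '('; pop; stack = {
pos 31: '}' matches '{'; pop; stack = (empty)
pos 32: push '('; stack = (
pos 33: push '('; stack = ((
pos 34: ')' matches '('; pop; stack = (
pos 35: push '{'; stack = ({
pos 36: push '['; stack = ({[
pos 37: ']' matches '['; pop; stack = ({
pos 38: '}' matches '{'; pop; stack = (
pos 39: ')' matches '('; pop; stack = (empty)
end: stack empty → VALID
Verdict: properly nested → yes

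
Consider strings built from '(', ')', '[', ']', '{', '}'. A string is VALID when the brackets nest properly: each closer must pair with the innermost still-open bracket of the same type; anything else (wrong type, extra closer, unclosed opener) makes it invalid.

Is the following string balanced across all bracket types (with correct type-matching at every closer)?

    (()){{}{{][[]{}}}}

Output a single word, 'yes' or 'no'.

pos 0: push '('; stack = (
pos 1: push '('; stack = ((
pos 2: ')' matches '('; pop; stack = (
pos 3: ')' matches '('; pop; stack = (empty)
pos 4: push '{'; stack = {
pos 5: push '{'; stack = {{
pos 6: '}' matches '{'; pop; stack = {
pos 7: push '{'; stack = {{
pos 8: push '{'; stack = {{{
pos 9: saw closer ']' but top of stack is '{' (expected '}') → INVALID
Verdict: type mismatch at position 9: ']' closes '{' → no

Answer: no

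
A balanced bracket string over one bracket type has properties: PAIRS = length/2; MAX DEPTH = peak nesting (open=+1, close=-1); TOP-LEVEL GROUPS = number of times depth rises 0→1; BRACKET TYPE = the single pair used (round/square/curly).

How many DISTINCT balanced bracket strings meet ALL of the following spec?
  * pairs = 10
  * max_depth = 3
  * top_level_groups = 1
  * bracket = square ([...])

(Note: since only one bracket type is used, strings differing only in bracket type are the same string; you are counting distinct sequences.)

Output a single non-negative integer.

Spec: pairs=10 depth=3 groups=1
Count(depth <= 3) = 256
Count(depth <= 2) = 1
Count(depth == 3) = 256 - 1 = 255

Answer: 255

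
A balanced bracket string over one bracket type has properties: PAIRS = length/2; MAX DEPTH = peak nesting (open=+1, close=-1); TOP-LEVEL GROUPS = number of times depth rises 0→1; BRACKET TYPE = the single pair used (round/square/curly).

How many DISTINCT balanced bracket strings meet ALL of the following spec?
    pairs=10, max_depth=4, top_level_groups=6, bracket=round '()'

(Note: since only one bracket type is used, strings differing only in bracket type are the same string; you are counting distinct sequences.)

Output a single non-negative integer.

Spec: pairs=10 depth=4 groups=6
Count(depth <= 4) = 423
Count(depth <= 3) = 363
Count(depth == 4) = 423 - 363 = 60

Answer: 60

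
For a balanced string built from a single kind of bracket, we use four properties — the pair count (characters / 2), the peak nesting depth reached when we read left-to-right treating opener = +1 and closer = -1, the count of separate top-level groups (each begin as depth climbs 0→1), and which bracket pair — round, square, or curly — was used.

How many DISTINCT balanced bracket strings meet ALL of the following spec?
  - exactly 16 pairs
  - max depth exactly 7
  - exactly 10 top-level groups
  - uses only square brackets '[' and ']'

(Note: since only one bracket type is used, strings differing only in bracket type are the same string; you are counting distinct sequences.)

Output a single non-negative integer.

Spec: pairs=16 depth=7 groups=10
Count(depth <= 7) = 33915
Count(depth <= 6) = 33905
Count(depth == 7) = 33915 - 33905 = 10

Answer: 10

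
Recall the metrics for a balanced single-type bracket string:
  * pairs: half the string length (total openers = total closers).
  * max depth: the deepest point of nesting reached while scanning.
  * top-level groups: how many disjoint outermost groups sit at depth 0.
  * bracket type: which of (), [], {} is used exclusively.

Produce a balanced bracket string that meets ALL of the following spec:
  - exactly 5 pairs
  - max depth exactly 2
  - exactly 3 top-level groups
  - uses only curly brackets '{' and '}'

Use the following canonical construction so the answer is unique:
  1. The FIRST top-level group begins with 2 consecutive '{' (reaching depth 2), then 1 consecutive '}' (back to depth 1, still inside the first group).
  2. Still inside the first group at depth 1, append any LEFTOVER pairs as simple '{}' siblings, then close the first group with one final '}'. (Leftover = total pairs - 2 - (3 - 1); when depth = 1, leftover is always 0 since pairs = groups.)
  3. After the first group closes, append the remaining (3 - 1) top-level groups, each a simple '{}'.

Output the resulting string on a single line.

Answer: {{}{}}{}{}

Derivation:
Spec: pairs=5 depth=2 groups=3
Leftover pairs = 5 - 2 - (3-1) = 1
First group: deep chain of depth 2 + 1 sibling pairs
Remaining 2 groups: simple '{}' each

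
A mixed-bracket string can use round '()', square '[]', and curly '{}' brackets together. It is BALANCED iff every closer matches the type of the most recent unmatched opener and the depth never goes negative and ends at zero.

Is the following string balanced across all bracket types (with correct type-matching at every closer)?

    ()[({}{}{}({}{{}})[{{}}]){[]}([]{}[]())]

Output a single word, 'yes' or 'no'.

Answer: yes

Derivation:
pos 0: push '('; stack = (
pos 1: ')' matches '('; pop; stack = (empty)
pos 2: push '['; stack = [
pos 3: push '('; stack = [(
pos 4: push '{'; stack = [({
pos 5: '}' matches '{'; pop; stack = [(
pos 6: push '{'; stack = [({
pos 7: '}' matches '{'; pop; stack = [(
pos 8: push '{'; stack = [({
pos 9: '}' matches '{'; pop; stack = [(
pos 10: push '('; stack = [((
pos 11: push '{'; stack = [(({
pos 12: '}' matches '{'; pop; stack = [((
pos 13: push '{'; stack = [(({
pos 14: push '{'; stack = [(({{
pos 15: '}' matches '{'; pop; stack = [(({
pos 16: '}' matches '{'; pop; stack = [((
pos 17: ')' matches '('; pop; stack = [(
pos 18: push '['; stack = [([
pos 19: push '{'; stack = [([{
pos 20: push '{'; stack = [([{{
pos 21: '}' matches '{'; pop; stack = [([{
pos 22: '}' matches '{'; pop; stack = [([
pos 23: ']' matches '['; pop; stack = [(
pos 24: ')' matches '('; pop; stack = [
pos 25: push '{'; stack = [{
pos 26: push '['; stack = [{[
pos 27: ']' matches '['; pop; stack = [{
pos 28: '}' matches '{'; pop; stack = [
pos 29: push '('; stack = [(
pos 30: push '['; stack = [([
pos 31: ']' matches '['; pop; stack = [(
pos 32: push '{'; stack = [({
pos 33: '}' matches '{'; pop; stack = [(
pos 34: push '['; stack = [([
pos 35: ']' matches '['; pop; stack = [(
pos 36: push '('; stack = [((
pos 37: ')' matches '('; pop; stack = [(
pos 38: ')' matches '('; pop; stack = [
pos 39: ']' matches '['; pop; stack = (empty)
end: stack empty → VALID
Verdict: properly nested → yes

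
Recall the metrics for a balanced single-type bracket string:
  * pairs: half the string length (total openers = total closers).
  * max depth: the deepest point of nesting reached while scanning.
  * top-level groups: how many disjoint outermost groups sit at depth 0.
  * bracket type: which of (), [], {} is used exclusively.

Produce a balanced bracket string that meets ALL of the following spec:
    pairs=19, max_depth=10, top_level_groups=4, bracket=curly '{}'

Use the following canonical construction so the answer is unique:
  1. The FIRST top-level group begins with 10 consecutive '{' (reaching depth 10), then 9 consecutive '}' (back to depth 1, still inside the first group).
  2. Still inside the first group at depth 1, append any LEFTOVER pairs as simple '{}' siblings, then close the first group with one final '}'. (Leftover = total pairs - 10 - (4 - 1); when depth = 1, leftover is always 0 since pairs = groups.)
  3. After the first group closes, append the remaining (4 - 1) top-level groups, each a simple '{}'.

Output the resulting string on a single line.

Answer: {{{{{{{{{{}}}}}}}}}{}{}{}{}{}{}}{}{}{}

Derivation:
Spec: pairs=19 depth=10 groups=4
Leftover pairs = 19 - 10 - (4-1) = 6
First group: deep chain of depth 10 + 6 sibling pairs
Remaining 3 groups: simple '{}' each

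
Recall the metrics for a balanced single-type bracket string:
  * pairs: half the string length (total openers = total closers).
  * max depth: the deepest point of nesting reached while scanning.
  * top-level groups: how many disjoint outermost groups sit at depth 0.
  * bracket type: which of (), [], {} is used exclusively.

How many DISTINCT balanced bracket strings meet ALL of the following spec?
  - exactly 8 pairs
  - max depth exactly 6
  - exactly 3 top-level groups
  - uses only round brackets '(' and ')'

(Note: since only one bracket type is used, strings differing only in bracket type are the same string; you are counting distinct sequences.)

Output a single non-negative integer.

Spec: pairs=8 depth=6 groups=3
Count(depth <= 6) = 297
Count(depth <= 5) = 294
Count(depth == 6) = 297 - 294 = 3

Answer: 3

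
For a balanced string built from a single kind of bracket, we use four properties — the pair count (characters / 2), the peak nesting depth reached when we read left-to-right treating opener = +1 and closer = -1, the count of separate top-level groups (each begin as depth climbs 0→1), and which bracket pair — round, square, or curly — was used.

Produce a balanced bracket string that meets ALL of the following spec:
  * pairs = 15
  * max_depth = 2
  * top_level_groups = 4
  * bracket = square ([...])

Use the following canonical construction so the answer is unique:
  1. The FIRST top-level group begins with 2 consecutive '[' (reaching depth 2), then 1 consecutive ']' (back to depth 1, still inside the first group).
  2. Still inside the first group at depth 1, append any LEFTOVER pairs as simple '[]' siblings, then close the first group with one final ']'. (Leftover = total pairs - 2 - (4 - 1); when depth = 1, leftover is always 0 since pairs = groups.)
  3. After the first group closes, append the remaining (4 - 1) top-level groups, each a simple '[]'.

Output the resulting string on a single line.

Answer: [[][][][][][][][][][][]][][][]

Derivation:
Spec: pairs=15 depth=2 groups=4
Leftover pairs = 15 - 2 - (4-1) = 10
First group: deep chain of depth 2 + 10 sibling pairs
Remaining 3 groups: simple '[]' each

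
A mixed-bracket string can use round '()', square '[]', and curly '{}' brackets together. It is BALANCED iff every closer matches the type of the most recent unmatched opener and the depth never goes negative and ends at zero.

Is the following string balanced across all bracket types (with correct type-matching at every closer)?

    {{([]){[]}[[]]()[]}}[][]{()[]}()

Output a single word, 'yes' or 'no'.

Answer: yes

Derivation:
pos 0: push '{'; stack = {
pos 1: push '{'; stack = {{
pos 2: push '('; stack = {{(
pos 3: push '['; stack = {{([
pos 4: ']' matches '['; pop; stack = {{(
pos 5: ')' matches '('; pop; stack = {{
pos 6: push '{'; stack = {{{
pos 7: push '['; stack = {{{[
pos 8: ']' matches '['; pop; stack = {{{
pos 9: '}' matches '{'; pop; stack = {{
pos 10: push '['; stack = {{[
pos 11: push '['; stack = {{[[
pos 12: ']' matches '['; pop; stack = {{[
pos 13: ']' matches '['; pop; stack = {{
pos 14: push '('; stack = {{(
pos 15: ')' matches '('; pop; stack = {{
pos 16: push '['; stack = {{[
pos 17: ']' matches '['; pop; stack = {{
pos 18: '}' matches '{'; pop; stack = {
pos 19: '}' matches '{'; pop; stack = (empty)
pos 20: push '['; stack = [
pos 21: ']' matches '['; pop; stack = (empty)
pos 22: push '['; stack = [
pos 23: ']' matches '['; pop; stack = (empty)
pos 24: push '{'; stack = {
pos 25: push '('; stack = {(
pos 26: ')' matches '('; pop; stack = {
pos 27: push '['; stack = {[
pos 28: ']' matches '['; pop; stack = {
pos 29: '}' matches '{'; pop; stack = (empty)
pos 30: push '('; stack = (
pos 31: ')' matches '('; pop; stack = (empty)
end: stack empty → VALID
Verdict: properly nested → yes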